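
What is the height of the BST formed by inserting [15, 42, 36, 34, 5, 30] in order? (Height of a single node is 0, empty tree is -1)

Insertion order: [15, 42, 36, 34, 5, 30]
Tree (level-order array): [15, 5, 42, None, None, 36, None, 34, None, 30]
Compute height bottom-up (empty subtree = -1):
  height(5) = 1 + max(-1, -1) = 0
  height(30) = 1 + max(-1, -1) = 0
  height(34) = 1 + max(0, -1) = 1
  height(36) = 1 + max(1, -1) = 2
  height(42) = 1 + max(2, -1) = 3
  height(15) = 1 + max(0, 3) = 4
Height = 4


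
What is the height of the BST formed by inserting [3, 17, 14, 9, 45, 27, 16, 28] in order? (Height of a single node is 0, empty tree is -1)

Insertion order: [3, 17, 14, 9, 45, 27, 16, 28]
Tree (level-order array): [3, None, 17, 14, 45, 9, 16, 27, None, None, None, None, None, None, 28]
Compute height bottom-up (empty subtree = -1):
  height(9) = 1 + max(-1, -1) = 0
  height(16) = 1 + max(-1, -1) = 0
  height(14) = 1 + max(0, 0) = 1
  height(28) = 1 + max(-1, -1) = 0
  height(27) = 1 + max(-1, 0) = 1
  height(45) = 1 + max(1, -1) = 2
  height(17) = 1 + max(1, 2) = 3
  height(3) = 1 + max(-1, 3) = 4
Height = 4


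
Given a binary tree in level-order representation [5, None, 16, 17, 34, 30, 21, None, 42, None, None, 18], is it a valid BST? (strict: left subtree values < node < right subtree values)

Level-order array: [5, None, 16, 17, 34, 30, 21, None, 42, None, None, 18]
Validate using subtree bounds (lo, hi): at each node, require lo < value < hi,
then recurse left with hi=value and right with lo=value.
Preorder trace (stopping at first violation):
  at node 5 with bounds (-inf, +inf): OK
  at node 16 with bounds (5, +inf): OK
  at node 17 with bounds (5, 16): VIOLATION
Node 17 violates its bound: not (5 < 17 < 16).
Result: Not a valid BST


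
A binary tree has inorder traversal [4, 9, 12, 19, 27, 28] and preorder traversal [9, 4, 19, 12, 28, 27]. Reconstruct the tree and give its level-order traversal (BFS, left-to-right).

Inorder:  [4, 9, 12, 19, 27, 28]
Preorder: [9, 4, 19, 12, 28, 27]
Algorithm: preorder visits root first, so consume preorder in order;
for each root, split the current inorder slice at that value into
left-subtree inorder and right-subtree inorder, then recurse.
Recursive splits:
  root=9; inorder splits into left=[4], right=[12, 19, 27, 28]
  root=4; inorder splits into left=[], right=[]
  root=19; inorder splits into left=[12], right=[27, 28]
  root=12; inorder splits into left=[], right=[]
  root=28; inorder splits into left=[27], right=[]
  root=27; inorder splits into left=[], right=[]
Reconstructed level-order: [9, 4, 19, 12, 28, 27]


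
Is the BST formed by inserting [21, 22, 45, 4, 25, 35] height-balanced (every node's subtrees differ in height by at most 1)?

Tree (level-order array): [21, 4, 22, None, None, None, 45, 25, None, None, 35]
Definition: a tree is height-balanced if, at every node, |h(left) - h(right)| <= 1 (empty subtree has height -1).
Bottom-up per-node check:
  node 4: h_left=-1, h_right=-1, diff=0 [OK], height=0
  node 35: h_left=-1, h_right=-1, diff=0 [OK], height=0
  node 25: h_left=-1, h_right=0, diff=1 [OK], height=1
  node 45: h_left=1, h_right=-1, diff=2 [FAIL (|1--1|=2 > 1)], height=2
  node 22: h_left=-1, h_right=2, diff=3 [FAIL (|-1-2|=3 > 1)], height=3
  node 21: h_left=0, h_right=3, diff=3 [FAIL (|0-3|=3 > 1)], height=4
Node 45 violates the condition: |1 - -1| = 2 > 1.
Result: Not balanced


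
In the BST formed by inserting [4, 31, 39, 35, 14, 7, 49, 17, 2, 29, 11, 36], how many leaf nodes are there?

Tree built from: [4, 31, 39, 35, 14, 7, 49, 17, 2, 29, 11, 36]
Tree (level-order array): [4, 2, 31, None, None, 14, 39, 7, 17, 35, 49, None, 11, None, 29, None, 36]
Rule: A leaf has 0 children.
Per-node child counts:
  node 4: 2 child(ren)
  node 2: 0 child(ren)
  node 31: 2 child(ren)
  node 14: 2 child(ren)
  node 7: 1 child(ren)
  node 11: 0 child(ren)
  node 17: 1 child(ren)
  node 29: 0 child(ren)
  node 39: 2 child(ren)
  node 35: 1 child(ren)
  node 36: 0 child(ren)
  node 49: 0 child(ren)
Matching nodes: [2, 11, 29, 36, 49]
Count of leaf nodes: 5


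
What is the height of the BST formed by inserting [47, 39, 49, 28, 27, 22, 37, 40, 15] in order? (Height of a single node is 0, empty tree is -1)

Insertion order: [47, 39, 49, 28, 27, 22, 37, 40, 15]
Tree (level-order array): [47, 39, 49, 28, 40, None, None, 27, 37, None, None, 22, None, None, None, 15]
Compute height bottom-up (empty subtree = -1):
  height(15) = 1 + max(-1, -1) = 0
  height(22) = 1 + max(0, -1) = 1
  height(27) = 1 + max(1, -1) = 2
  height(37) = 1 + max(-1, -1) = 0
  height(28) = 1 + max(2, 0) = 3
  height(40) = 1 + max(-1, -1) = 0
  height(39) = 1 + max(3, 0) = 4
  height(49) = 1 + max(-1, -1) = 0
  height(47) = 1 + max(4, 0) = 5
Height = 5


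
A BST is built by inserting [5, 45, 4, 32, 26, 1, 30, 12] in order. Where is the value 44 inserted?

Starting tree (level order): [5, 4, 45, 1, None, 32, None, None, None, 26, None, 12, 30]
Insertion path: 5 -> 45 -> 32
Result: insert 44 as right child of 32
Final tree (level order): [5, 4, 45, 1, None, 32, None, None, None, 26, 44, 12, 30]


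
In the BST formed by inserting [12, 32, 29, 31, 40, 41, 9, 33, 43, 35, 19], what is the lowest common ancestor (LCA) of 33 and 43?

Tree insertion order: [12, 32, 29, 31, 40, 41, 9, 33, 43, 35, 19]
Tree (level-order array): [12, 9, 32, None, None, 29, 40, 19, 31, 33, 41, None, None, None, None, None, 35, None, 43]
In a BST, the LCA of p=33, q=43 is the first node v on the
root-to-leaf path with p <= v <= q (go left if both < v, right if both > v).
Walk from root:
  at 12: both 33 and 43 > 12, go right
  at 32: both 33 and 43 > 32, go right
  at 40: 33 <= 40 <= 43, this is the LCA
LCA = 40


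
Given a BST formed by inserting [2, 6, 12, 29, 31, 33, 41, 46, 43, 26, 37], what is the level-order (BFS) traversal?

Tree insertion order: [2, 6, 12, 29, 31, 33, 41, 46, 43, 26, 37]
Tree (level-order array): [2, None, 6, None, 12, None, 29, 26, 31, None, None, None, 33, None, 41, 37, 46, None, None, 43]
BFS from the root, enqueuing left then right child of each popped node:
  queue [2] -> pop 2, enqueue [6], visited so far: [2]
  queue [6] -> pop 6, enqueue [12], visited so far: [2, 6]
  queue [12] -> pop 12, enqueue [29], visited so far: [2, 6, 12]
  queue [29] -> pop 29, enqueue [26, 31], visited so far: [2, 6, 12, 29]
  queue [26, 31] -> pop 26, enqueue [none], visited so far: [2, 6, 12, 29, 26]
  queue [31] -> pop 31, enqueue [33], visited so far: [2, 6, 12, 29, 26, 31]
  queue [33] -> pop 33, enqueue [41], visited so far: [2, 6, 12, 29, 26, 31, 33]
  queue [41] -> pop 41, enqueue [37, 46], visited so far: [2, 6, 12, 29, 26, 31, 33, 41]
  queue [37, 46] -> pop 37, enqueue [none], visited so far: [2, 6, 12, 29, 26, 31, 33, 41, 37]
  queue [46] -> pop 46, enqueue [43], visited so far: [2, 6, 12, 29, 26, 31, 33, 41, 37, 46]
  queue [43] -> pop 43, enqueue [none], visited so far: [2, 6, 12, 29, 26, 31, 33, 41, 37, 46, 43]
Result: [2, 6, 12, 29, 26, 31, 33, 41, 37, 46, 43]


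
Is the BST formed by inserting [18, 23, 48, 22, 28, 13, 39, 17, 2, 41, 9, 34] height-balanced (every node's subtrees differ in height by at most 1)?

Tree (level-order array): [18, 13, 23, 2, 17, 22, 48, None, 9, None, None, None, None, 28, None, None, None, None, 39, 34, 41]
Definition: a tree is height-balanced if, at every node, |h(left) - h(right)| <= 1 (empty subtree has height -1).
Bottom-up per-node check:
  node 9: h_left=-1, h_right=-1, diff=0 [OK], height=0
  node 2: h_left=-1, h_right=0, diff=1 [OK], height=1
  node 17: h_left=-1, h_right=-1, diff=0 [OK], height=0
  node 13: h_left=1, h_right=0, diff=1 [OK], height=2
  node 22: h_left=-1, h_right=-1, diff=0 [OK], height=0
  node 34: h_left=-1, h_right=-1, diff=0 [OK], height=0
  node 41: h_left=-1, h_right=-1, diff=0 [OK], height=0
  node 39: h_left=0, h_right=0, diff=0 [OK], height=1
  node 28: h_left=-1, h_right=1, diff=2 [FAIL (|-1-1|=2 > 1)], height=2
  node 48: h_left=2, h_right=-1, diff=3 [FAIL (|2--1|=3 > 1)], height=3
  node 23: h_left=0, h_right=3, diff=3 [FAIL (|0-3|=3 > 1)], height=4
  node 18: h_left=2, h_right=4, diff=2 [FAIL (|2-4|=2 > 1)], height=5
Node 28 violates the condition: |-1 - 1| = 2 > 1.
Result: Not balanced


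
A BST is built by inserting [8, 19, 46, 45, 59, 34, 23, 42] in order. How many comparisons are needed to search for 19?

Search path for 19: 8 -> 19
Found: True
Comparisons: 2


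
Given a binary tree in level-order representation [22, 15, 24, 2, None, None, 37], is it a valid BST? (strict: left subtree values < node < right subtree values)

Level-order array: [22, 15, 24, 2, None, None, 37]
Validate using subtree bounds (lo, hi): at each node, require lo < value < hi,
then recurse left with hi=value and right with lo=value.
Preorder trace (stopping at first violation):
  at node 22 with bounds (-inf, +inf): OK
  at node 15 with bounds (-inf, 22): OK
  at node 2 with bounds (-inf, 15): OK
  at node 24 with bounds (22, +inf): OK
  at node 37 with bounds (24, +inf): OK
No violation found at any node.
Result: Valid BST


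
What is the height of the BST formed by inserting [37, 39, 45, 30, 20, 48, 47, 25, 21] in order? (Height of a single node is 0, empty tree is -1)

Insertion order: [37, 39, 45, 30, 20, 48, 47, 25, 21]
Tree (level-order array): [37, 30, 39, 20, None, None, 45, None, 25, None, 48, 21, None, 47]
Compute height bottom-up (empty subtree = -1):
  height(21) = 1 + max(-1, -1) = 0
  height(25) = 1 + max(0, -1) = 1
  height(20) = 1 + max(-1, 1) = 2
  height(30) = 1 + max(2, -1) = 3
  height(47) = 1 + max(-1, -1) = 0
  height(48) = 1 + max(0, -1) = 1
  height(45) = 1 + max(-1, 1) = 2
  height(39) = 1 + max(-1, 2) = 3
  height(37) = 1 + max(3, 3) = 4
Height = 4


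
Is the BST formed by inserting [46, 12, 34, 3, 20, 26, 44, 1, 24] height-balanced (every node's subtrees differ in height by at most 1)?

Tree (level-order array): [46, 12, None, 3, 34, 1, None, 20, 44, None, None, None, 26, None, None, 24]
Definition: a tree is height-balanced if, at every node, |h(left) - h(right)| <= 1 (empty subtree has height -1).
Bottom-up per-node check:
  node 1: h_left=-1, h_right=-1, diff=0 [OK], height=0
  node 3: h_left=0, h_right=-1, diff=1 [OK], height=1
  node 24: h_left=-1, h_right=-1, diff=0 [OK], height=0
  node 26: h_left=0, h_right=-1, diff=1 [OK], height=1
  node 20: h_left=-1, h_right=1, diff=2 [FAIL (|-1-1|=2 > 1)], height=2
  node 44: h_left=-1, h_right=-1, diff=0 [OK], height=0
  node 34: h_left=2, h_right=0, diff=2 [FAIL (|2-0|=2 > 1)], height=3
  node 12: h_left=1, h_right=3, diff=2 [FAIL (|1-3|=2 > 1)], height=4
  node 46: h_left=4, h_right=-1, diff=5 [FAIL (|4--1|=5 > 1)], height=5
Node 20 violates the condition: |-1 - 1| = 2 > 1.
Result: Not balanced


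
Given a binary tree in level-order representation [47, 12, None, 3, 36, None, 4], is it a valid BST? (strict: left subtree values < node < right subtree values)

Level-order array: [47, 12, None, 3, 36, None, 4]
Validate using subtree bounds (lo, hi): at each node, require lo < value < hi,
then recurse left with hi=value and right with lo=value.
Preorder trace (stopping at first violation):
  at node 47 with bounds (-inf, +inf): OK
  at node 12 with bounds (-inf, 47): OK
  at node 3 with bounds (-inf, 12): OK
  at node 4 with bounds (3, 12): OK
  at node 36 with bounds (12, 47): OK
No violation found at any node.
Result: Valid BST


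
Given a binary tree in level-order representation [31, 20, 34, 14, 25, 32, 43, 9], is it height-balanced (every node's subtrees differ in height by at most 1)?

Tree (level-order array): [31, 20, 34, 14, 25, 32, 43, 9]
Definition: a tree is height-balanced if, at every node, |h(left) - h(right)| <= 1 (empty subtree has height -1).
Bottom-up per-node check:
  node 9: h_left=-1, h_right=-1, diff=0 [OK], height=0
  node 14: h_left=0, h_right=-1, diff=1 [OK], height=1
  node 25: h_left=-1, h_right=-1, diff=0 [OK], height=0
  node 20: h_left=1, h_right=0, diff=1 [OK], height=2
  node 32: h_left=-1, h_right=-1, diff=0 [OK], height=0
  node 43: h_left=-1, h_right=-1, diff=0 [OK], height=0
  node 34: h_left=0, h_right=0, diff=0 [OK], height=1
  node 31: h_left=2, h_right=1, diff=1 [OK], height=3
All nodes satisfy the balance condition.
Result: Balanced


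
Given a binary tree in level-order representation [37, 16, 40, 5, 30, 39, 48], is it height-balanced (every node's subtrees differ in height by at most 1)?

Tree (level-order array): [37, 16, 40, 5, 30, 39, 48]
Definition: a tree is height-balanced if, at every node, |h(left) - h(right)| <= 1 (empty subtree has height -1).
Bottom-up per-node check:
  node 5: h_left=-1, h_right=-1, diff=0 [OK], height=0
  node 30: h_left=-1, h_right=-1, diff=0 [OK], height=0
  node 16: h_left=0, h_right=0, diff=0 [OK], height=1
  node 39: h_left=-1, h_right=-1, diff=0 [OK], height=0
  node 48: h_left=-1, h_right=-1, diff=0 [OK], height=0
  node 40: h_left=0, h_right=0, diff=0 [OK], height=1
  node 37: h_left=1, h_right=1, diff=0 [OK], height=2
All nodes satisfy the balance condition.
Result: Balanced


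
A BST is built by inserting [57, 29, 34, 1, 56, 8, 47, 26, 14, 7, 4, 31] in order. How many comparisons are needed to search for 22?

Search path for 22: 57 -> 29 -> 1 -> 8 -> 26 -> 14
Found: False
Comparisons: 6


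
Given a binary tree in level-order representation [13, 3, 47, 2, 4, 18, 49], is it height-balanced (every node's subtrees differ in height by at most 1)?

Tree (level-order array): [13, 3, 47, 2, 4, 18, 49]
Definition: a tree is height-balanced if, at every node, |h(left) - h(right)| <= 1 (empty subtree has height -1).
Bottom-up per-node check:
  node 2: h_left=-1, h_right=-1, diff=0 [OK], height=0
  node 4: h_left=-1, h_right=-1, diff=0 [OK], height=0
  node 3: h_left=0, h_right=0, diff=0 [OK], height=1
  node 18: h_left=-1, h_right=-1, diff=0 [OK], height=0
  node 49: h_left=-1, h_right=-1, diff=0 [OK], height=0
  node 47: h_left=0, h_right=0, diff=0 [OK], height=1
  node 13: h_left=1, h_right=1, diff=0 [OK], height=2
All nodes satisfy the balance condition.
Result: Balanced


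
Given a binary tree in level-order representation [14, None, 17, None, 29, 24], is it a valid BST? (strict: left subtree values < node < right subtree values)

Level-order array: [14, None, 17, None, 29, 24]
Validate using subtree bounds (lo, hi): at each node, require lo < value < hi,
then recurse left with hi=value and right with lo=value.
Preorder trace (stopping at first violation):
  at node 14 with bounds (-inf, +inf): OK
  at node 17 with bounds (14, +inf): OK
  at node 29 with bounds (17, +inf): OK
  at node 24 with bounds (17, 29): OK
No violation found at any node.
Result: Valid BST


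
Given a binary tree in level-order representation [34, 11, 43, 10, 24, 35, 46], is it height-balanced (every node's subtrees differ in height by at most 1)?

Tree (level-order array): [34, 11, 43, 10, 24, 35, 46]
Definition: a tree is height-balanced if, at every node, |h(left) - h(right)| <= 1 (empty subtree has height -1).
Bottom-up per-node check:
  node 10: h_left=-1, h_right=-1, diff=0 [OK], height=0
  node 24: h_left=-1, h_right=-1, diff=0 [OK], height=0
  node 11: h_left=0, h_right=0, diff=0 [OK], height=1
  node 35: h_left=-1, h_right=-1, diff=0 [OK], height=0
  node 46: h_left=-1, h_right=-1, diff=0 [OK], height=0
  node 43: h_left=0, h_right=0, diff=0 [OK], height=1
  node 34: h_left=1, h_right=1, diff=0 [OK], height=2
All nodes satisfy the balance condition.
Result: Balanced


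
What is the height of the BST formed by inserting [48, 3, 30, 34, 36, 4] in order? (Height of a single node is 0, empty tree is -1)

Insertion order: [48, 3, 30, 34, 36, 4]
Tree (level-order array): [48, 3, None, None, 30, 4, 34, None, None, None, 36]
Compute height bottom-up (empty subtree = -1):
  height(4) = 1 + max(-1, -1) = 0
  height(36) = 1 + max(-1, -1) = 0
  height(34) = 1 + max(-1, 0) = 1
  height(30) = 1 + max(0, 1) = 2
  height(3) = 1 + max(-1, 2) = 3
  height(48) = 1 + max(3, -1) = 4
Height = 4


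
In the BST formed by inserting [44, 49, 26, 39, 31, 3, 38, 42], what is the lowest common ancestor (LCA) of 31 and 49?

Tree insertion order: [44, 49, 26, 39, 31, 3, 38, 42]
Tree (level-order array): [44, 26, 49, 3, 39, None, None, None, None, 31, 42, None, 38]
In a BST, the LCA of p=31, q=49 is the first node v on the
root-to-leaf path with p <= v <= q (go left if both < v, right if both > v).
Walk from root:
  at 44: 31 <= 44 <= 49, this is the LCA
LCA = 44


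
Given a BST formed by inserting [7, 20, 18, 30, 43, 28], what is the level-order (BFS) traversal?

Tree insertion order: [7, 20, 18, 30, 43, 28]
Tree (level-order array): [7, None, 20, 18, 30, None, None, 28, 43]
BFS from the root, enqueuing left then right child of each popped node:
  queue [7] -> pop 7, enqueue [20], visited so far: [7]
  queue [20] -> pop 20, enqueue [18, 30], visited so far: [7, 20]
  queue [18, 30] -> pop 18, enqueue [none], visited so far: [7, 20, 18]
  queue [30] -> pop 30, enqueue [28, 43], visited so far: [7, 20, 18, 30]
  queue [28, 43] -> pop 28, enqueue [none], visited so far: [7, 20, 18, 30, 28]
  queue [43] -> pop 43, enqueue [none], visited so far: [7, 20, 18, 30, 28, 43]
Result: [7, 20, 18, 30, 28, 43]


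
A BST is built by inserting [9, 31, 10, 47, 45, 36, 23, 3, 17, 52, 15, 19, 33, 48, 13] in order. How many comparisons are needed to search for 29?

Search path for 29: 9 -> 31 -> 10 -> 23
Found: False
Comparisons: 4


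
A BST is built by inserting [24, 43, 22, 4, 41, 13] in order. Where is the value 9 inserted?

Starting tree (level order): [24, 22, 43, 4, None, 41, None, None, 13]
Insertion path: 24 -> 22 -> 4 -> 13
Result: insert 9 as left child of 13
Final tree (level order): [24, 22, 43, 4, None, 41, None, None, 13, None, None, 9]


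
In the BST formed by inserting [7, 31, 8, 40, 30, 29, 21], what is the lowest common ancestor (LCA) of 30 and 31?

Tree insertion order: [7, 31, 8, 40, 30, 29, 21]
Tree (level-order array): [7, None, 31, 8, 40, None, 30, None, None, 29, None, 21]
In a BST, the LCA of p=30, q=31 is the first node v on the
root-to-leaf path with p <= v <= q (go left if both < v, right if both > v).
Walk from root:
  at 7: both 30 and 31 > 7, go right
  at 31: 30 <= 31 <= 31, this is the LCA
LCA = 31


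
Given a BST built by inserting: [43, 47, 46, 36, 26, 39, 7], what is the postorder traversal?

Tree insertion order: [43, 47, 46, 36, 26, 39, 7]
Tree (level-order array): [43, 36, 47, 26, 39, 46, None, 7]
Postorder traversal: [7, 26, 39, 36, 46, 47, 43]


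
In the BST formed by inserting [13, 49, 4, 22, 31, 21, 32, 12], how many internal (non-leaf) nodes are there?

Tree built from: [13, 49, 4, 22, 31, 21, 32, 12]
Tree (level-order array): [13, 4, 49, None, 12, 22, None, None, None, 21, 31, None, None, None, 32]
Rule: An internal node has at least one child.
Per-node child counts:
  node 13: 2 child(ren)
  node 4: 1 child(ren)
  node 12: 0 child(ren)
  node 49: 1 child(ren)
  node 22: 2 child(ren)
  node 21: 0 child(ren)
  node 31: 1 child(ren)
  node 32: 0 child(ren)
Matching nodes: [13, 4, 49, 22, 31]
Count of internal (non-leaf) nodes: 5


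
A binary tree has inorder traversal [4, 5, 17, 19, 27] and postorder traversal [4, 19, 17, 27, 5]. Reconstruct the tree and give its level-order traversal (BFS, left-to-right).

Inorder:   [4, 5, 17, 19, 27]
Postorder: [4, 19, 17, 27, 5]
Algorithm: postorder visits root last, so walk postorder right-to-left;
each value is the root of the current inorder slice — split it at that
value, recurse on the right subtree first, then the left.
Recursive splits:
  root=5; inorder splits into left=[4], right=[17, 19, 27]
  root=27; inorder splits into left=[17, 19], right=[]
  root=17; inorder splits into left=[], right=[19]
  root=19; inorder splits into left=[], right=[]
  root=4; inorder splits into left=[], right=[]
Reconstructed level-order: [5, 4, 27, 17, 19]


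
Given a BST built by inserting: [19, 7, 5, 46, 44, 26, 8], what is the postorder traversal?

Tree insertion order: [19, 7, 5, 46, 44, 26, 8]
Tree (level-order array): [19, 7, 46, 5, 8, 44, None, None, None, None, None, 26]
Postorder traversal: [5, 8, 7, 26, 44, 46, 19]


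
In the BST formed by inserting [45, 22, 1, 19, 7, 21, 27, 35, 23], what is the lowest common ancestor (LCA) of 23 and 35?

Tree insertion order: [45, 22, 1, 19, 7, 21, 27, 35, 23]
Tree (level-order array): [45, 22, None, 1, 27, None, 19, 23, 35, 7, 21]
In a BST, the LCA of p=23, q=35 is the first node v on the
root-to-leaf path with p <= v <= q (go left if both < v, right if both > v).
Walk from root:
  at 45: both 23 and 35 < 45, go left
  at 22: both 23 and 35 > 22, go right
  at 27: 23 <= 27 <= 35, this is the LCA
LCA = 27


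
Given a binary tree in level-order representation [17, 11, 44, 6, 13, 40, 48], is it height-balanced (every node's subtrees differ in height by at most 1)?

Tree (level-order array): [17, 11, 44, 6, 13, 40, 48]
Definition: a tree is height-balanced if, at every node, |h(left) - h(right)| <= 1 (empty subtree has height -1).
Bottom-up per-node check:
  node 6: h_left=-1, h_right=-1, diff=0 [OK], height=0
  node 13: h_left=-1, h_right=-1, diff=0 [OK], height=0
  node 11: h_left=0, h_right=0, diff=0 [OK], height=1
  node 40: h_left=-1, h_right=-1, diff=0 [OK], height=0
  node 48: h_left=-1, h_right=-1, diff=0 [OK], height=0
  node 44: h_left=0, h_right=0, diff=0 [OK], height=1
  node 17: h_left=1, h_right=1, diff=0 [OK], height=2
All nodes satisfy the balance condition.
Result: Balanced


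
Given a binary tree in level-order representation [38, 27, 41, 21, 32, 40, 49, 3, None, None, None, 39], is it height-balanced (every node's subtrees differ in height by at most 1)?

Tree (level-order array): [38, 27, 41, 21, 32, 40, 49, 3, None, None, None, 39]
Definition: a tree is height-balanced if, at every node, |h(left) - h(right)| <= 1 (empty subtree has height -1).
Bottom-up per-node check:
  node 3: h_left=-1, h_right=-1, diff=0 [OK], height=0
  node 21: h_left=0, h_right=-1, diff=1 [OK], height=1
  node 32: h_left=-1, h_right=-1, diff=0 [OK], height=0
  node 27: h_left=1, h_right=0, diff=1 [OK], height=2
  node 39: h_left=-1, h_right=-1, diff=0 [OK], height=0
  node 40: h_left=0, h_right=-1, diff=1 [OK], height=1
  node 49: h_left=-1, h_right=-1, diff=0 [OK], height=0
  node 41: h_left=1, h_right=0, diff=1 [OK], height=2
  node 38: h_left=2, h_right=2, diff=0 [OK], height=3
All nodes satisfy the balance condition.
Result: Balanced


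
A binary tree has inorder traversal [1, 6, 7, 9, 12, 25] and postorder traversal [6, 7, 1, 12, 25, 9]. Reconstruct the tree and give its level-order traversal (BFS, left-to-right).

Inorder:   [1, 6, 7, 9, 12, 25]
Postorder: [6, 7, 1, 12, 25, 9]
Algorithm: postorder visits root last, so walk postorder right-to-left;
each value is the root of the current inorder slice — split it at that
value, recurse on the right subtree first, then the left.
Recursive splits:
  root=9; inorder splits into left=[1, 6, 7], right=[12, 25]
  root=25; inorder splits into left=[12], right=[]
  root=12; inorder splits into left=[], right=[]
  root=1; inorder splits into left=[], right=[6, 7]
  root=7; inorder splits into left=[6], right=[]
  root=6; inorder splits into left=[], right=[]
Reconstructed level-order: [9, 1, 25, 7, 12, 6]


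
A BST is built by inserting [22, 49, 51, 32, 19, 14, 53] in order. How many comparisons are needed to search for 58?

Search path for 58: 22 -> 49 -> 51 -> 53
Found: False
Comparisons: 4


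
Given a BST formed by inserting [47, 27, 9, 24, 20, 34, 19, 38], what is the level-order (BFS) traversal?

Tree insertion order: [47, 27, 9, 24, 20, 34, 19, 38]
Tree (level-order array): [47, 27, None, 9, 34, None, 24, None, 38, 20, None, None, None, 19]
BFS from the root, enqueuing left then right child of each popped node:
  queue [47] -> pop 47, enqueue [27], visited so far: [47]
  queue [27] -> pop 27, enqueue [9, 34], visited so far: [47, 27]
  queue [9, 34] -> pop 9, enqueue [24], visited so far: [47, 27, 9]
  queue [34, 24] -> pop 34, enqueue [38], visited so far: [47, 27, 9, 34]
  queue [24, 38] -> pop 24, enqueue [20], visited so far: [47, 27, 9, 34, 24]
  queue [38, 20] -> pop 38, enqueue [none], visited so far: [47, 27, 9, 34, 24, 38]
  queue [20] -> pop 20, enqueue [19], visited so far: [47, 27, 9, 34, 24, 38, 20]
  queue [19] -> pop 19, enqueue [none], visited so far: [47, 27, 9, 34, 24, 38, 20, 19]
Result: [47, 27, 9, 34, 24, 38, 20, 19]


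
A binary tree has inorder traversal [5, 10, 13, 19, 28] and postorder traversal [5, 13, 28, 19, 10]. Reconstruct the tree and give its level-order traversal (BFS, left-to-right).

Inorder:   [5, 10, 13, 19, 28]
Postorder: [5, 13, 28, 19, 10]
Algorithm: postorder visits root last, so walk postorder right-to-left;
each value is the root of the current inorder slice — split it at that
value, recurse on the right subtree first, then the left.
Recursive splits:
  root=10; inorder splits into left=[5], right=[13, 19, 28]
  root=19; inorder splits into left=[13], right=[28]
  root=28; inorder splits into left=[], right=[]
  root=13; inorder splits into left=[], right=[]
  root=5; inorder splits into left=[], right=[]
Reconstructed level-order: [10, 5, 19, 13, 28]


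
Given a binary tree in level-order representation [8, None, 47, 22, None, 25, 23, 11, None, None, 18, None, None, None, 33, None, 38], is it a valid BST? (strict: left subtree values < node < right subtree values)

Level-order array: [8, None, 47, 22, None, 25, 23, 11, None, None, 18, None, None, None, 33, None, 38]
Validate using subtree bounds (lo, hi): at each node, require lo < value < hi,
then recurse left with hi=value and right with lo=value.
Preorder trace (stopping at first violation):
  at node 8 with bounds (-inf, +inf): OK
  at node 47 with bounds (8, +inf): OK
  at node 22 with bounds (8, 47): OK
  at node 25 with bounds (8, 22): VIOLATION
Node 25 violates its bound: not (8 < 25 < 22).
Result: Not a valid BST


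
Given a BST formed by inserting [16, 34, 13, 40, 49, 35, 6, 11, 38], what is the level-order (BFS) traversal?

Tree insertion order: [16, 34, 13, 40, 49, 35, 6, 11, 38]
Tree (level-order array): [16, 13, 34, 6, None, None, 40, None, 11, 35, 49, None, None, None, 38]
BFS from the root, enqueuing left then right child of each popped node:
  queue [16] -> pop 16, enqueue [13, 34], visited so far: [16]
  queue [13, 34] -> pop 13, enqueue [6], visited so far: [16, 13]
  queue [34, 6] -> pop 34, enqueue [40], visited so far: [16, 13, 34]
  queue [6, 40] -> pop 6, enqueue [11], visited so far: [16, 13, 34, 6]
  queue [40, 11] -> pop 40, enqueue [35, 49], visited so far: [16, 13, 34, 6, 40]
  queue [11, 35, 49] -> pop 11, enqueue [none], visited so far: [16, 13, 34, 6, 40, 11]
  queue [35, 49] -> pop 35, enqueue [38], visited so far: [16, 13, 34, 6, 40, 11, 35]
  queue [49, 38] -> pop 49, enqueue [none], visited so far: [16, 13, 34, 6, 40, 11, 35, 49]
  queue [38] -> pop 38, enqueue [none], visited so far: [16, 13, 34, 6, 40, 11, 35, 49, 38]
Result: [16, 13, 34, 6, 40, 11, 35, 49, 38]


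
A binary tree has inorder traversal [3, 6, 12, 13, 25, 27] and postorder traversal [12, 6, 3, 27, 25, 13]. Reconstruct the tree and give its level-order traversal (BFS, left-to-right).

Inorder:   [3, 6, 12, 13, 25, 27]
Postorder: [12, 6, 3, 27, 25, 13]
Algorithm: postorder visits root last, so walk postorder right-to-left;
each value is the root of the current inorder slice — split it at that
value, recurse on the right subtree first, then the left.
Recursive splits:
  root=13; inorder splits into left=[3, 6, 12], right=[25, 27]
  root=25; inorder splits into left=[], right=[27]
  root=27; inorder splits into left=[], right=[]
  root=3; inorder splits into left=[], right=[6, 12]
  root=6; inorder splits into left=[], right=[12]
  root=12; inorder splits into left=[], right=[]
Reconstructed level-order: [13, 3, 25, 6, 27, 12]


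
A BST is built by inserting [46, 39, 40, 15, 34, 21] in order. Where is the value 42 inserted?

Starting tree (level order): [46, 39, None, 15, 40, None, 34, None, None, 21]
Insertion path: 46 -> 39 -> 40
Result: insert 42 as right child of 40
Final tree (level order): [46, 39, None, 15, 40, None, 34, None, 42, 21]


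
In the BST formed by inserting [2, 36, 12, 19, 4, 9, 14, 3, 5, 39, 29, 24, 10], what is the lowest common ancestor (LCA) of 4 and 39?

Tree insertion order: [2, 36, 12, 19, 4, 9, 14, 3, 5, 39, 29, 24, 10]
Tree (level-order array): [2, None, 36, 12, 39, 4, 19, None, None, 3, 9, 14, 29, None, None, 5, 10, None, None, 24]
In a BST, the LCA of p=4, q=39 is the first node v on the
root-to-leaf path with p <= v <= q (go left if both < v, right if both > v).
Walk from root:
  at 2: both 4 and 39 > 2, go right
  at 36: 4 <= 36 <= 39, this is the LCA
LCA = 36


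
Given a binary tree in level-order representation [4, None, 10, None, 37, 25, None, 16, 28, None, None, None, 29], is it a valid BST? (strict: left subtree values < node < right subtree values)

Level-order array: [4, None, 10, None, 37, 25, None, 16, 28, None, None, None, 29]
Validate using subtree bounds (lo, hi): at each node, require lo < value < hi,
then recurse left with hi=value and right with lo=value.
Preorder trace (stopping at first violation):
  at node 4 with bounds (-inf, +inf): OK
  at node 10 with bounds (4, +inf): OK
  at node 37 with bounds (10, +inf): OK
  at node 25 with bounds (10, 37): OK
  at node 16 with bounds (10, 25): OK
  at node 28 with bounds (25, 37): OK
  at node 29 with bounds (28, 37): OK
No violation found at any node.
Result: Valid BST


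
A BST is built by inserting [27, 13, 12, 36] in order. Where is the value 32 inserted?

Starting tree (level order): [27, 13, 36, 12]
Insertion path: 27 -> 36
Result: insert 32 as left child of 36
Final tree (level order): [27, 13, 36, 12, None, 32]


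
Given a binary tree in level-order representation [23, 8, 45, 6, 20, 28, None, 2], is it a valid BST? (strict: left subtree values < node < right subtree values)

Level-order array: [23, 8, 45, 6, 20, 28, None, 2]
Validate using subtree bounds (lo, hi): at each node, require lo < value < hi,
then recurse left with hi=value and right with lo=value.
Preorder trace (stopping at first violation):
  at node 23 with bounds (-inf, +inf): OK
  at node 8 with bounds (-inf, 23): OK
  at node 6 with bounds (-inf, 8): OK
  at node 2 with bounds (-inf, 6): OK
  at node 20 with bounds (8, 23): OK
  at node 45 with bounds (23, +inf): OK
  at node 28 with bounds (23, 45): OK
No violation found at any node.
Result: Valid BST


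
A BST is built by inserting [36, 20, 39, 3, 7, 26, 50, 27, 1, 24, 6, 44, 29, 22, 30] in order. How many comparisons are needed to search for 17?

Search path for 17: 36 -> 20 -> 3 -> 7
Found: False
Comparisons: 4


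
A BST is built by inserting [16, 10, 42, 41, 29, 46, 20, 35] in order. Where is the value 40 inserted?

Starting tree (level order): [16, 10, 42, None, None, 41, 46, 29, None, None, None, 20, 35]
Insertion path: 16 -> 42 -> 41 -> 29 -> 35
Result: insert 40 as right child of 35
Final tree (level order): [16, 10, 42, None, None, 41, 46, 29, None, None, None, 20, 35, None, None, None, 40]


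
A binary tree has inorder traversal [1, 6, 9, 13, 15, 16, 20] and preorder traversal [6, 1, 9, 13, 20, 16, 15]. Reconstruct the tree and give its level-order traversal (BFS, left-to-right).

Inorder:  [1, 6, 9, 13, 15, 16, 20]
Preorder: [6, 1, 9, 13, 20, 16, 15]
Algorithm: preorder visits root first, so consume preorder in order;
for each root, split the current inorder slice at that value into
left-subtree inorder and right-subtree inorder, then recurse.
Recursive splits:
  root=6; inorder splits into left=[1], right=[9, 13, 15, 16, 20]
  root=1; inorder splits into left=[], right=[]
  root=9; inorder splits into left=[], right=[13, 15, 16, 20]
  root=13; inorder splits into left=[], right=[15, 16, 20]
  root=20; inorder splits into left=[15, 16], right=[]
  root=16; inorder splits into left=[15], right=[]
  root=15; inorder splits into left=[], right=[]
Reconstructed level-order: [6, 1, 9, 13, 20, 16, 15]


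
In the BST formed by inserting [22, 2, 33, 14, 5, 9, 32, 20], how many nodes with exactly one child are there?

Tree built from: [22, 2, 33, 14, 5, 9, 32, 20]
Tree (level-order array): [22, 2, 33, None, 14, 32, None, 5, 20, None, None, None, 9]
Rule: These are nodes with exactly 1 non-null child.
Per-node child counts:
  node 22: 2 child(ren)
  node 2: 1 child(ren)
  node 14: 2 child(ren)
  node 5: 1 child(ren)
  node 9: 0 child(ren)
  node 20: 0 child(ren)
  node 33: 1 child(ren)
  node 32: 0 child(ren)
Matching nodes: [2, 5, 33]
Count of nodes with exactly one child: 3


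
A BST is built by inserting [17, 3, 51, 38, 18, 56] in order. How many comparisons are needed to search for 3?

Search path for 3: 17 -> 3
Found: True
Comparisons: 2


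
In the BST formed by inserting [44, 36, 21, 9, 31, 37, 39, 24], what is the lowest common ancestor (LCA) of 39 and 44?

Tree insertion order: [44, 36, 21, 9, 31, 37, 39, 24]
Tree (level-order array): [44, 36, None, 21, 37, 9, 31, None, 39, None, None, 24]
In a BST, the LCA of p=39, q=44 is the first node v on the
root-to-leaf path with p <= v <= q (go left if both < v, right if both > v).
Walk from root:
  at 44: 39 <= 44 <= 44, this is the LCA
LCA = 44


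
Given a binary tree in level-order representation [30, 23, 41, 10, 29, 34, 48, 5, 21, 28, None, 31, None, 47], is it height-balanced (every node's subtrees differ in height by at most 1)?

Tree (level-order array): [30, 23, 41, 10, 29, 34, 48, 5, 21, 28, None, 31, None, 47]
Definition: a tree is height-balanced if, at every node, |h(left) - h(right)| <= 1 (empty subtree has height -1).
Bottom-up per-node check:
  node 5: h_left=-1, h_right=-1, diff=0 [OK], height=0
  node 21: h_left=-1, h_right=-1, diff=0 [OK], height=0
  node 10: h_left=0, h_right=0, diff=0 [OK], height=1
  node 28: h_left=-1, h_right=-1, diff=0 [OK], height=0
  node 29: h_left=0, h_right=-1, diff=1 [OK], height=1
  node 23: h_left=1, h_right=1, diff=0 [OK], height=2
  node 31: h_left=-1, h_right=-1, diff=0 [OK], height=0
  node 34: h_left=0, h_right=-1, diff=1 [OK], height=1
  node 47: h_left=-1, h_right=-1, diff=0 [OK], height=0
  node 48: h_left=0, h_right=-1, diff=1 [OK], height=1
  node 41: h_left=1, h_right=1, diff=0 [OK], height=2
  node 30: h_left=2, h_right=2, diff=0 [OK], height=3
All nodes satisfy the balance condition.
Result: Balanced


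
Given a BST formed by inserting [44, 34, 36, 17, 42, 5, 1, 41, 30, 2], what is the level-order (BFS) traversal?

Tree insertion order: [44, 34, 36, 17, 42, 5, 1, 41, 30, 2]
Tree (level-order array): [44, 34, None, 17, 36, 5, 30, None, 42, 1, None, None, None, 41, None, None, 2]
BFS from the root, enqueuing left then right child of each popped node:
  queue [44] -> pop 44, enqueue [34], visited so far: [44]
  queue [34] -> pop 34, enqueue [17, 36], visited so far: [44, 34]
  queue [17, 36] -> pop 17, enqueue [5, 30], visited so far: [44, 34, 17]
  queue [36, 5, 30] -> pop 36, enqueue [42], visited so far: [44, 34, 17, 36]
  queue [5, 30, 42] -> pop 5, enqueue [1], visited so far: [44, 34, 17, 36, 5]
  queue [30, 42, 1] -> pop 30, enqueue [none], visited so far: [44, 34, 17, 36, 5, 30]
  queue [42, 1] -> pop 42, enqueue [41], visited so far: [44, 34, 17, 36, 5, 30, 42]
  queue [1, 41] -> pop 1, enqueue [2], visited so far: [44, 34, 17, 36, 5, 30, 42, 1]
  queue [41, 2] -> pop 41, enqueue [none], visited so far: [44, 34, 17, 36, 5, 30, 42, 1, 41]
  queue [2] -> pop 2, enqueue [none], visited so far: [44, 34, 17, 36, 5, 30, 42, 1, 41, 2]
Result: [44, 34, 17, 36, 5, 30, 42, 1, 41, 2]


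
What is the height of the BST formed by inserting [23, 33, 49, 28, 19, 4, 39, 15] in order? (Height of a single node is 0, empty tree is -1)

Insertion order: [23, 33, 49, 28, 19, 4, 39, 15]
Tree (level-order array): [23, 19, 33, 4, None, 28, 49, None, 15, None, None, 39]
Compute height bottom-up (empty subtree = -1):
  height(15) = 1 + max(-1, -1) = 0
  height(4) = 1 + max(-1, 0) = 1
  height(19) = 1 + max(1, -1) = 2
  height(28) = 1 + max(-1, -1) = 0
  height(39) = 1 + max(-1, -1) = 0
  height(49) = 1 + max(0, -1) = 1
  height(33) = 1 + max(0, 1) = 2
  height(23) = 1 + max(2, 2) = 3
Height = 3


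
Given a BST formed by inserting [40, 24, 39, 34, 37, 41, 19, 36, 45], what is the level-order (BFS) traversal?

Tree insertion order: [40, 24, 39, 34, 37, 41, 19, 36, 45]
Tree (level-order array): [40, 24, 41, 19, 39, None, 45, None, None, 34, None, None, None, None, 37, 36]
BFS from the root, enqueuing left then right child of each popped node:
  queue [40] -> pop 40, enqueue [24, 41], visited so far: [40]
  queue [24, 41] -> pop 24, enqueue [19, 39], visited so far: [40, 24]
  queue [41, 19, 39] -> pop 41, enqueue [45], visited so far: [40, 24, 41]
  queue [19, 39, 45] -> pop 19, enqueue [none], visited so far: [40, 24, 41, 19]
  queue [39, 45] -> pop 39, enqueue [34], visited so far: [40, 24, 41, 19, 39]
  queue [45, 34] -> pop 45, enqueue [none], visited so far: [40, 24, 41, 19, 39, 45]
  queue [34] -> pop 34, enqueue [37], visited so far: [40, 24, 41, 19, 39, 45, 34]
  queue [37] -> pop 37, enqueue [36], visited so far: [40, 24, 41, 19, 39, 45, 34, 37]
  queue [36] -> pop 36, enqueue [none], visited so far: [40, 24, 41, 19, 39, 45, 34, 37, 36]
Result: [40, 24, 41, 19, 39, 45, 34, 37, 36]


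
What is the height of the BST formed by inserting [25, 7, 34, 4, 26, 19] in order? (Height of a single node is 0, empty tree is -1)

Insertion order: [25, 7, 34, 4, 26, 19]
Tree (level-order array): [25, 7, 34, 4, 19, 26]
Compute height bottom-up (empty subtree = -1):
  height(4) = 1 + max(-1, -1) = 0
  height(19) = 1 + max(-1, -1) = 0
  height(7) = 1 + max(0, 0) = 1
  height(26) = 1 + max(-1, -1) = 0
  height(34) = 1 + max(0, -1) = 1
  height(25) = 1 + max(1, 1) = 2
Height = 2


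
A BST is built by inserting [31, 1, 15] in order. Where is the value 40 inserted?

Starting tree (level order): [31, 1, None, None, 15]
Insertion path: 31
Result: insert 40 as right child of 31
Final tree (level order): [31, 1, 40, None, 15]


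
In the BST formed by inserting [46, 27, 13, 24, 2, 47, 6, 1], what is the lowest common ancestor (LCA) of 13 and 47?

Tree insertion order: [46, 27, 13, 24, 2, 47, 6, 1]
Tree (level-order array): [46, 27, 47, 13, None, None, None, 2, 24, 1, 6]
In a BST, the LCA of p=13, q=47 is the first node v on the
root-to-leaf path with p <= v <= q (go left if both < v, right if both > v).
Walk from root:
  at 46: 13 <= 46 <= 47, this is the LCA
LCA = 46


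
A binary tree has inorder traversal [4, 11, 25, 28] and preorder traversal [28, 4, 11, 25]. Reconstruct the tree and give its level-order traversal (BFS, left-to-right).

Inorder:  [4, 11, 25, 28]
Preorder: [28, 4, 11, 25]
Algorithm: preorder visits root first, so consume preorder in order;
for each root, split the current inorder slice at that value into
left-subtree inorder and right-subtree inorder, then recurse.
Recursive splits:
  root=28; inorder splits into left=[4, 11, 25], right=[]
  root=4; inorder splits into left=[], right=[11, 25]
  root=11; inorder splits into left=[], right=[25]
  root=25; inorder splits into left=[], right=[]
Reconstructed level-order: [28, 4, 11, 25]


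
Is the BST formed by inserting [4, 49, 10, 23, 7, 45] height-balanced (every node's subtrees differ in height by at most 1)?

Tree (level-order array): [4, None, 49, 10, None, 7, 23, None, None, None, 45]
Definition: a tree is height-balanced if, at every node, |h(left) - h(right)| <= 1 (empty subtree has height -1).
Bottom-up per-node check:
  node 7: h_left=-1, h_right=-1, diff=0 [OK], height=0
  node 45: h_left=-1, h_right=-1, diff=0 [OK], height=0
  node 23: h_left=-1, h_right=0, diff=1 [OK], height=1
  node 10: h_left=0, h_right=1, diff=1 [OK], height=2
  node 49: h_left=2, h_right=-1, diff=3 [FAIL (|2--1|=3 > 1)], height=3
  node 4: h_left=-1, h_right=3, diff=4 [FAIL (|-1-3|=4 > 1)], height=4
Node 49 violates the condition: |2 - -1| = 3 > 1.
Result: Not balanced


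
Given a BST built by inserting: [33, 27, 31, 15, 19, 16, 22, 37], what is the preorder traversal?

Tree insertion order: [33, 27, 31, 15, 19, 16, 22, 37]
Tree (level-order array): [33, 27, 37, 15, 31, None, None, None, 19, None, None, 16, 22]
Preorder traversal: [33, 27, 15, 19, 16, 22, 31, 37]
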